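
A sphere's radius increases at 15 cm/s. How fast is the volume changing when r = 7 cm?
2940π cm³/s

V = (4/3)πr³
dV/dt = dV/dr · dr/dt = 4πr² · 15
At r = 7: dV/dt = 2940π cm³/s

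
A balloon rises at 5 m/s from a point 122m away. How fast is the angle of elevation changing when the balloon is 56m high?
0.033851 rad/s

tan(θ) = y/122
sec²(θ) · dθ/dt = (1/122) · dy/dt
dθ/dt = cos²(θ)/122 · 5 = 122/(122² + 56²) · 5
dθ/dt = 0.033851 rad/s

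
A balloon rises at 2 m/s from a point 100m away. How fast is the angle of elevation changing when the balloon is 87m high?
0.011384 rad/s

tan(θ) = y/100
sec²(θ) · dθ/dt = (1/100) · dy/dt
dθ/dt = cos²(θ)/100 · 2 = 100/(100² + 87²) · 2
dθ/dt = 0.011384 rad/s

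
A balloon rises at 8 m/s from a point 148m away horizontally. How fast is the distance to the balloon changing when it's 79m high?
632√28145/28145 ≈ 3.767 m/s

z² = 148² + y²
z = √(148² + 79²) = √28145
dz/dt = y/z · dy/dt = 79/√28145 · 8 = 632√28145/28145 ≈ 3.767 m/s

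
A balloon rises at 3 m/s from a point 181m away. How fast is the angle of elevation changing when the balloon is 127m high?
0.011107 rad/s

tan(θ) = y/181
sec²(θ) · dθ/dt = (1/181) · dy/dt
dθ/dt = cos²(θ)/181 · 3 = 181/(181² + 127²) · 3
dθ/dt = 0.011107 rad/s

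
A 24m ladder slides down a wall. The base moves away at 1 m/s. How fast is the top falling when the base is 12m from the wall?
√3/3 ≈ 0.5774 m/s

x² + y² = 24²
2x·dx/dt + 2y·dy/dt = 0
dy/dt = -x/y · dx/dt = -12/(12√3) · 1 = -√3/3 m/s
The top is descending at √3/3 ≈ 0.5774 m/s.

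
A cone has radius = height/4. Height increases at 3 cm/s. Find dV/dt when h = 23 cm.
1587π/16 cm³/s

V = (1/3)π(h/4)²h = πh³/48
dV/dt = πh²/16 · 3
At h = 23: dV/dt = 1587π/16 cm³/s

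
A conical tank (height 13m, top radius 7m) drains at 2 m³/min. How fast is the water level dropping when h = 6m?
169/(882π) ≈ 0.06099 m/min

r/h = 7/13, so r = (7/13)h
V = (1/3)πr²h = (1/3)π((7/13)h)²h = (49/507)πh³
dV/dh = (49/169)πh²
dh/dt = (dV/dt)/(dV/dh) = -2/((49/169)π·6²) = -169/(882π) m/min
The level is dropping at 169/(882π) ≈ 0.06099 m/min.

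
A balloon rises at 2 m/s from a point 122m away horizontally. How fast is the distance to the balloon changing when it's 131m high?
262√32045/32045 ≈ 1.464 m/s

z² = 122² + y²
z = √(122² + 131²) = √32045
dz/dt = y/z · dy/dt = 131/√32045 · 2 = 262√32045/32045 ≈ 1.464 m/s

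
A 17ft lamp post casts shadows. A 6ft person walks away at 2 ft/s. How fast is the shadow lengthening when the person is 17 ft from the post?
12/11 ft/s

By similar triangles: 17/(x+s) = 6/s
Solving: s = 6x/11
ds/dt = 6/11 · dx/dt = 6/11 · 2 = 12/11 ft/s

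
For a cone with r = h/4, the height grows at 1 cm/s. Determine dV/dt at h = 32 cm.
64π cm³/s

V = (1/3)π(h/4)²h = πh³/48
dV/dt = πh²/16 · 1
At h = 32: dV/dt = 64π cm³/s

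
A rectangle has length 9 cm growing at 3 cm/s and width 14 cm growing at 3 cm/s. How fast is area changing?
69 cm²/s

A = lw
dA/dt = w·dl/dt + l·dw/dt = 14·3 + 9·3 = 69 cm²/s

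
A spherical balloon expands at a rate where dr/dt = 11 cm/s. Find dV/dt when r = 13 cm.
7436π cm³/s

V = (4/3)πr³
dV/dt = dV/dr · dr/dt = 4πr² · 11
At r = 13: dV/dt = 7436π cm³/s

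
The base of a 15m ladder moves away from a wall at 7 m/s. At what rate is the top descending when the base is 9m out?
21/4 = 5.25 m/s

x² + y² = 15²
2x·dx/dt + 2y·dy/dt = 0
dy/dt = -x/y · dx/dt = -9/12 · 7 = -21/4 m/s
The top is descending at 21/4 = 5.25 m/s.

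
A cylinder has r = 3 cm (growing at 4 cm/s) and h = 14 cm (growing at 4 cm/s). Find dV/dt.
372π cm³/s

V = πr²h
dV/dt = 2πrh·dr/dt + πr²·dh/dt
= 2π(3)(14)(4) + π(3)²(4)
= 372π cm³/s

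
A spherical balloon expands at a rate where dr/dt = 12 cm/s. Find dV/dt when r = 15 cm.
10800π cm³/s

V = (4/3)πr³
dV/dt = dV/dr · dr/dt = 4πr² · 12
At r = 15: dV/dt = 10800π cm³/s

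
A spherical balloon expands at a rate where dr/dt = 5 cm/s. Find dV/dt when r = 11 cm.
2420π cm³/s

V = (4/3)πr³
dV/dt = dV/dr · dr/dt = 4πr² · 5
At r = 11: dV/dt = 2420π cm³/s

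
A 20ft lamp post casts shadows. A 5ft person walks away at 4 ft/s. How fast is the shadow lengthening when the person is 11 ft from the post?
4/3 ft/s

By similar triangles: 20/(x+s) = 5/s
Solving: s = 5x/15
ds/dt = 5/15 · dx/dt = 1/3 · 4 = 4/3 ft/s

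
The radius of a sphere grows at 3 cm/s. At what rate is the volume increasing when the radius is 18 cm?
3888π cm³/s

V = (4/3)πr³
dV/dt = dV/dr · dr/dt = 4πr² · 3
At r = 18: dV/dt = 3888π cm³/s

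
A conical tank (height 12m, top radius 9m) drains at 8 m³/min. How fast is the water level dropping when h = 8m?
2/(9π) ≈ 0.07074 m/min

r/h = 9/12, so r = (3/4)h
V = (1/3)πr²h = (1/3)π((3/4)h)²h = (3/16)πh³
dV/dh = (9/16)πh²
dh/dt = (dV/dt)/(dV/dh) = -8/((9/16)π·8²) = -2/(9π) m/min
The level is dropping at 2/(9π) ≈ 0.07074 m/min.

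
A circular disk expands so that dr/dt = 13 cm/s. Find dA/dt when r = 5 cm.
130π cm²/s

A = πr²
dA/dt = 2πr · dr/dt = 2π(5)(13) = 130π cm²/s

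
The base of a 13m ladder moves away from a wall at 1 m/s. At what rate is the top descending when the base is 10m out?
10√69/69 ≈ 1.204 m/s

x² + y² = 13²
2x·dx/dt + 2y·dy/dt = 0
dy/dt = -x/y · dx/dt = -10/√69 · 1 = -10√69/69 m/s
The top is descending at 10√69/69 ≈ 1.204 m/s.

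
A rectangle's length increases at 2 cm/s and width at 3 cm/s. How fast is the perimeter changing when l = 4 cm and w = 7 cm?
10 cm/s

P = 2(l + w)
dP/dt = 2(dl/dt + dw/dt) = 2(2 + 3) = 10 cm/s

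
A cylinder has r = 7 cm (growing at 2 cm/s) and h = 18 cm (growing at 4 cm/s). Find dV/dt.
700π cm³/s

V = πr²h
dV/dt = 2πrh·dr/dt + πr²·dh/dt
= 2π(7)(18)(2) + π(7)²(4)
= 700π cm³/s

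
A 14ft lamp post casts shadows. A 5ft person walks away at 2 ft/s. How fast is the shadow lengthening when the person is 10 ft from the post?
10/9 ft/s

By similar triangles: 14/(x+s) = 5/s
Solving: s = 5x/9
ds/dt = 5/9 · dx/dt = 5/9 · 2 = 10/9 ft/s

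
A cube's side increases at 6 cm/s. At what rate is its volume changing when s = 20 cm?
7200 cm³/s

V = s³
dV/dt = 3s² · ds/dt = 3·20²·6 = 7200 cm³/s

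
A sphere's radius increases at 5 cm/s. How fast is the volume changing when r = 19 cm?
7220π cm³/s

V = (4/3)πr³
dV/dt = dV/dr · dr/dt = 4πr² · 5
At r = 19: dV/dt = 7220π cm³/s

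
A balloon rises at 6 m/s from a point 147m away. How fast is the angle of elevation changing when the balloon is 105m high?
0.027027 rad/s

tan(θ) = y/147
sec²(θ) · dθ/dt = (1/147) · dy/dt
dθ/dt = cos²(θ)/147 · 6 = 147/(147² + 105²) · 6
dθ/dt = 0.027027 rad/s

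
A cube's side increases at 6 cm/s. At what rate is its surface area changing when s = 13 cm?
936 cm²/s

A = 6s²
dA/dt = 12s · ds/dt = 12·13·6 = 936 cm²/s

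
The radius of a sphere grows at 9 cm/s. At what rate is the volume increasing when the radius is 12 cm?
5184π cm³/s

V = (4/3)πr³
dV/dt = dV/dr · dr/dt = 4πr² · 9
At r = 12: dV/dt = 5184π cm³/s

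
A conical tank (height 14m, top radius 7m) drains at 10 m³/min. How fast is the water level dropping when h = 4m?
5/(2π) ≈ 0.7958 m/min

r/h = 7/14, so r = (1/2)h
V = (1/3)πr²h = (1/3)π((1/2)h)²h = (1/12)πh³
dV/dh = (1/4)πh²
dh/dt = (dV/dt)/(dV/dh) = -10/((1/4)π·4²) = -5/(2π) m/min
The level is dropping at 5/(2π) ≈ 0.7958 m/min.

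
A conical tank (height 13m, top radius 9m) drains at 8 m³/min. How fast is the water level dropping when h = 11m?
1352/(9801π) ≈ 0.04391 m/min

r/h = 9/13, so r = (9/13)h
V = (1/3)πr²h = (1/3)π((9/13)h)²h = (27/169)πh³
dV/dh = (81/169)πh²
dh/dt = (dV/dt)/(dV/dh) = -8/((81/169)π·11²) = -1352/(9801π) m/min
The level is dropping at 1352/(9801π) ≈ 0.04391 m/min.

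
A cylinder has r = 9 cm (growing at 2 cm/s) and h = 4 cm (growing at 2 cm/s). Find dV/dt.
306π cm³/s

V = πr²h
dV/dt = 2πrh·dr/dt + πr²·dh/dt
= 2π(9)(4)(2) + π(9)²(2)
= 306π cm³/s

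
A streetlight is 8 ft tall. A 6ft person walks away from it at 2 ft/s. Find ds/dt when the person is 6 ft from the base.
6 ft/s

By similar triangles: 8/(x+s) = 6/s
Solving: s = 6x/2
ds/dt = 6/2 · dx/dt = 3 · 2 = 6 ft/s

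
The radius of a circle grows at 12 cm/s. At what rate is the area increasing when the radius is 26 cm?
624π cm²/s

A = πr²
dA/dt = 2πr · dr/dt = 2π(26)(12) = 624π cm²/s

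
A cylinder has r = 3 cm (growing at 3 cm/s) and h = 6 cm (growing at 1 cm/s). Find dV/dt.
117π cm³/s

V = πr²h
dV/dt = 2πrh·dr/dt + πr²·dh/dt
= 2π(3)(6)(3) + π(3)²(1)
= 117π cm³/s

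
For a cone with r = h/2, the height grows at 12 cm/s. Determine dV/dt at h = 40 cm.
4800π cm³/s

V = (1/3)π(h/2)²h = πh³/12
dV/dt = πh²/4 · 12
At h = 40: dV/dt = 4800π cm³/s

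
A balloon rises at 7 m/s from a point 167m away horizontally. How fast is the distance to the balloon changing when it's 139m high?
973√47210/47210 ≈ 4.478 m/s

z² = 167² + y²
z = √(167² + 139²) = √47210
dz/dt = y/z · dy/dt = 139/√47210 · 7 = 973√47210/47210 ≈ 4.478 m/s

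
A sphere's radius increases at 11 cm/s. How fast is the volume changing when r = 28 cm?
34496π cm³/s

V = (4/3)πr³
dV/dt = dV/dr · dr/dt = 4πr² · 11
At r = 28: dV/dt = 34496π cm³/s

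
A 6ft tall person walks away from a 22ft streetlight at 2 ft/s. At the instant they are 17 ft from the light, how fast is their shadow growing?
3/4 ft/s

By similar triangles: 22/(x+s) = 6/s
Solving: s = 6x/16
ds/dt = 6/16 · dx/dt = 3/8 · 2 = 3/4 ft/s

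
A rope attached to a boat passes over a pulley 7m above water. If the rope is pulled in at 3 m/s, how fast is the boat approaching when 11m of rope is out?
11√2/4 ≈ 3.889 m/s

rope² = x² + 7²
x = √(11² - 7²) = 6√2
dx/dt = (rope/x) · d(rope)/dt = (11/(6√2)) · (-3) = -11√2/4 m/s
The boat approaches at 11√2/4 ≈ 3.889 m/s.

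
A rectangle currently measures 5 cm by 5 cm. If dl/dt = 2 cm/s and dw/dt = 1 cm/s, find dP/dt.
6 cm/s

P = 2(l + w)
dP/dt = 2(dl/dt + dw/dt) = 2(2 + 1) = 6 cm/s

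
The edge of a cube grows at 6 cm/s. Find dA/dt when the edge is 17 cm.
1224 cm²/s

A = 6s²
dA/dt = 12s · ds/dt = 12·17·6 = 1224 cm²/s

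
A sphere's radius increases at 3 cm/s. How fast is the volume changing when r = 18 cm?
3888π cm³/s

V = (4/3)πr³
dV/dt = dV/dr · dr/dt = 4πr² · 3
At r = 18: dV/dt = 3888π cm³/s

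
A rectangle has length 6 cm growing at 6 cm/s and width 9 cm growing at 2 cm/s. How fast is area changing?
66 cm²/s

A = lw
dA/dt = w·dl/dt + l·dw/dt = 9·6 + 6·2 = 66 cm²/s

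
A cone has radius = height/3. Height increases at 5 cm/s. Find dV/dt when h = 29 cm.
4205π/9 cm³/s

V = (1/3)π(h/3)²h = πh³/27
dV/dt = πh²/9 · 5
At h = 29: dV/dt = 4205π/9 cm³/s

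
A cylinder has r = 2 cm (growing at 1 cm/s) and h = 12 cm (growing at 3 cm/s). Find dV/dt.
60π cm³/s

V = πr²h
dV/dt = 2πrh·dr/dt + πr²·dh/dt
= 2π(2)(12)(1) + π(2)²(3)
= 60π cm³/s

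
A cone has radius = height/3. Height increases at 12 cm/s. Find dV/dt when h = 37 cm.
5476π/3 cm³/s

V = (1/3)π(h/3)²h = πh³/27
dV/dt = πh²/9 · 12
At h = 37: dV/dt = 5476π/3 cm³/s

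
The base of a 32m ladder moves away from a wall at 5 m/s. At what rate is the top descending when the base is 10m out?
25√231/231 ≈ 1.645 m/s

x² + y² = 32²
2x·dx/dt + 2y·dy/dt = 0
dy/dt = -x/y · dx/dt = -10/(2√231) · 5 = -25√231/231 m/s
The top is descending at 25√231/231 ≈ 1.645 m/s.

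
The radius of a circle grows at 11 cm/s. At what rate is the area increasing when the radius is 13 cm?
286π cm²/s

A = πr²
dA/dt = 2πr · dr/dt = 2π(13)(11) = 286π cm²/s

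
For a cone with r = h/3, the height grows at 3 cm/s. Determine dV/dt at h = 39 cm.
507π cm³/s

V = (1/3)π(h/3)²h = πh³/27
dV/dt = πh²/9 · 3
At h = 39: dV/dt = 507π cm³/s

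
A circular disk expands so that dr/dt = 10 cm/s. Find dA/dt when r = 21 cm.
420π cm²/s

A = πr²
dA/dt = 2πr · dr/dt = 2π(21)(10) = 420π cm²/s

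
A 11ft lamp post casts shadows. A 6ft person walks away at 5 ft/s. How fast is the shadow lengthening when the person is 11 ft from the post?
6 ft/s

By similar triangles: 11/(x+s) = 6/s
Solving: s = 6x/5
ds/dt = 6/5 · dx/dt = 6/5 · 5 = 6 ft/s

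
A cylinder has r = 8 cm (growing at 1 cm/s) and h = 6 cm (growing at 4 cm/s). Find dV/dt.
352π cm³/s

V = πr²h
dV/dt = 2πrh·dr/dt + πr²·dh/dt
= 2π(8)(6)(1) + π(8)²(4)
= 352π cm³/s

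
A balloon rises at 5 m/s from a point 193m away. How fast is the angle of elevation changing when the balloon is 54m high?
0.024026 rad/s

tan(θ) = y/193
sec²(θ) · dθ/dt = (1/193) · dy/dt
dθ/dt = cos²(θ)/193 · 5 = 193/(193² + 54²) · 5
dθ/dt = 0.024026 rad/s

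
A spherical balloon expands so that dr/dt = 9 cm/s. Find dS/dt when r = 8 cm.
576π cm²/s

S = 4πr²
dS/dt = dS/dr · dr/dt = 8πr · 9
At r = 8: dS/dt = 576π cm²/s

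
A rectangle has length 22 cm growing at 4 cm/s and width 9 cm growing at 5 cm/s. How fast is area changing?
146 cm²/s

A = lw
dA/dt = w·dl/dt + l·dw/dt = 9·4 + 22·5 = 146 cm²/s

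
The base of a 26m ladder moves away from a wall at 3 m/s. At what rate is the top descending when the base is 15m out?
45√451/451 ≈ 2.119 m/s

x² + y² = 26²
2x·dx/dt + 2y·dy/dt = 0
dy/dt = -x/y · dx/dt = -15/√451 · 3 = -45√451/451 m/s
The top is descending at 45√451/451 ≈ 2.119 m/s.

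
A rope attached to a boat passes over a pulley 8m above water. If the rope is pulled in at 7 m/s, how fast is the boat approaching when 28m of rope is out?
49√5/15 ≈ 7.304 m/s

rope² = x² + 8²
x = √(28² - 8²) = 12√5
dx/dt = (rope/x) · d(rope)/dt = (28/(12√5)) · (-7) = -49√5/15 m/s
The boat approaches at 49√5/15 ≈ 7.304 m/s.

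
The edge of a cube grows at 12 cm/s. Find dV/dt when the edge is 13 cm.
6084 cm³/s

V = s³
dV/dt = 3s² · ds/dt = 3·13²·12 = 6084 cm³/s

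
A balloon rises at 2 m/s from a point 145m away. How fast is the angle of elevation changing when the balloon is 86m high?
0.010204 rad/s

tan(θ) = y/145
sec²(θ) · dθ/dt = (1/145) · dy/dt
dθ/dt = cos²(θ)/145 · 2 = 145/(145² + 86²) · 2
dθ/dt = 0.010204 rad/s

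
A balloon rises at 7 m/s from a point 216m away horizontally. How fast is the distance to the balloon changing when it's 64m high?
56√793/793 ≈ 1.989 m/s

z² = 216² + y²
z = √(216² + 64²) = 8√793
dz/dt = y/z · dy/dt = 64/(8√793) · 7 = 56√793/793 ≈ 1.989 m/s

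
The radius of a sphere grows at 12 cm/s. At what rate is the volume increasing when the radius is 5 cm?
1200π cm³/s

V = (4/3)πr³
dV/dt = dV/dr · dr/dt = 4πr² · 12
At r = 5: dV/dt = 1200π cm³/s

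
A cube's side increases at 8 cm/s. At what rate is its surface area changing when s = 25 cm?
2400 cm²/s

A = 6s²
dA/dt = 12s · ds/dt = 12·25·8 = 2400 cm²/s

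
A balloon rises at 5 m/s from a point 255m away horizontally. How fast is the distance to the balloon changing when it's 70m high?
70√2797/2797 ≈ 1.324 m/s

z² = 255² + y²
z = √(255² + 70²) = 5√2797
dz/dt = y/z · dy/dt = 70/(5√2797) · 5 = 70√2797/2797 ≈ 1.324 m/s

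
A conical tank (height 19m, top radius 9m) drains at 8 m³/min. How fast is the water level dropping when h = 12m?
361/(1458π) ≈ 0.07881 m/min

r/h = 9/19, so r = (9/19)h
V = (1/3)πr²h = (1/3)π((9/19)h)²h = (27/361)πh³
dV/dh = (81/361)πh²
dh/dt = (dV/dt)/(dV/dh) = -8/((81/361)π·12²) = -361/(1458π) m/min
The level is dropping at 361/(1458π) ≈ 0.07881 m/min.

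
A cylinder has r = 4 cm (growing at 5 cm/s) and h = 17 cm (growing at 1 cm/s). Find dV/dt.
696π cm³/s

V = πr²h
dV/dt = 2πrh·dr/dt + πr²·dh/dt
= 2π(4)(17)(5) + π(4)²(1)
= 696π cm³/s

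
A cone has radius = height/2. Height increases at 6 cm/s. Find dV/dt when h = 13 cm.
507π/2 cm³/s

V = (1/3)π(h/2)²h = πh³/12
dV/dt = πh²/4 · 6
At h = 13: dV/dt = 507π/2 cm³/s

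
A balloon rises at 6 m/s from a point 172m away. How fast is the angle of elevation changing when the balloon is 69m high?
0.030048 rad/s

tan(θ) = y/172
sec²(θ) · dθ/dt = (1/172) · dy/dt
dθ/dt = cos²(θ)/172 · 6 = 172/(172² + 69²) · 6
dθ/dt = 0.030048 rad/s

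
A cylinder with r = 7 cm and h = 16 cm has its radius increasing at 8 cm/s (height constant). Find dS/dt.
480π cm²/s

S = 2πrh + 2πr² (lateral + bases)
dS/dt = (2πh + 4πr)·dr/dt = (2π·16 + 4π·7)·8
= 480π cm²/s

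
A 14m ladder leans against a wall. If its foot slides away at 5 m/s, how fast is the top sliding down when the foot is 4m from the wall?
2√5/3 ≈ 1.491 m/s

x² + y² = 14²
2x·dx/dt + 2y·dy/dt = 0
dy/dt = -x/y · dx/dt = -4/(6√5) · 5 = -2√5/3 m/s
The top is descending at 2√5/3 ≈ 1.491 m/s.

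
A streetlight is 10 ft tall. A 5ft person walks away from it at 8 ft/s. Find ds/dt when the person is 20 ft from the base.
8 ft/s

By similar triangles: 10/(x+s) = 5/s
Solving: s = 5x/5
ds/dt = 5/5 · dx/dt = 1 · 8 = 8 ft/s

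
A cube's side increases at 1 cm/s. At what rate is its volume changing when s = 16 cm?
768 cm³/s

V = s³
dV/dt = 3s² · ds/dt = 3·16²·1 = 768 cm³/s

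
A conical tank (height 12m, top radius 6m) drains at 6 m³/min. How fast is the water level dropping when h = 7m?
24/(49π) ≈ 0.1559 m/min

r/h = 6/12, so r = (1/2)h
V = (1/3)πr²h = (1/3)π((1/2)h)²h = (1/12)πh³
dV/dh = (1/4)πh²
dh/dt = (dV/dt)/(dV/dh) = -6/((1/4)π·7²) = -24/(49π) m/min
The level is dropping at 24/(49π) ≈ 0.1559 m/min.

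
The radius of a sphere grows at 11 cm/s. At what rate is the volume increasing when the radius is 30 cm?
39600π cm³/s

V = (4/3)πr³
dV/dt = dV/dr · dr/dt = 4πr² · 11
At r = 30: dV/dt = 39600π cm³/s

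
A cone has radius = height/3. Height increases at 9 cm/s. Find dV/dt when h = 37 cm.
1369π cm³/s

V = (1/3)π(h/3)²h = πh³/27
dV/dt = πh²/9 · 9
At h = 37: dV/dt = 1369π cm³/s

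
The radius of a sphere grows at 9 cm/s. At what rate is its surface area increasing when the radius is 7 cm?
504π cm²/s

S = 4πr²
dS/dt = dS/dr · dr/dt = 8πr · 9
At r = 7: dS/dt = 504π cm²/s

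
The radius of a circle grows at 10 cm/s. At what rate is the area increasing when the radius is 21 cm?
420π cm²/s

A = πr²
dA/dt = 2πr · dr/dt = 2π(21)(10) = 420π cm²/s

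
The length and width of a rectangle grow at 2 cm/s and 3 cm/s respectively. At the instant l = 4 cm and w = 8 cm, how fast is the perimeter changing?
10 cm/s

P = 2(l + w)
dP/dt = 2(dl/dt + dw/dt) = 2(2 + 3) = 10 cm/s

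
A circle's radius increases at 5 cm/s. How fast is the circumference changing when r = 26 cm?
10π cm/s

C = 2πr
dC/dt = 2π · dr/dt = 2π · 5 = 10π cm/s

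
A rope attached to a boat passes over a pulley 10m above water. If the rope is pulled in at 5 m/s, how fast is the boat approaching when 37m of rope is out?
185√141/423 ≈ 5.193 m/s

rope² = x² + 10²
x = √(37² - 10²) = 3√141
dx/dt = (rope/x) · d(rope)/dt = (37/(3√141)) · (-5) = -185√141/423 m/s
The boat approaches at 185√141/423 ≈ 5.193 m/s.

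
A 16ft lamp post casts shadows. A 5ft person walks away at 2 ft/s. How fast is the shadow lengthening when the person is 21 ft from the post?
10/11 ft/s

By similar triangles: 16/(x+s) = 5/s
Solving: s = 5x/11
ds/dt = 5/11 · dx/dt = 5/11 · 2 = 10/11 ft/s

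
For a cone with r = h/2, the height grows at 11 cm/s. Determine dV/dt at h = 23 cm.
5819π/4 cm³/s

V = (1/3)π(h/2)²h = πh³/12
dV/dt = πh²/4 · 11
At h = 23: dV/dt = 5819π/4 cm³/s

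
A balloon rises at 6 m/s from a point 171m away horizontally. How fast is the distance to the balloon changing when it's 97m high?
291√1546/3865 ≈ 2.96 m/s

z² = 171² + y²
z = √(171² + 97²) = 5√1546
dz/dt = y/z · dy/dt = 97/(5√1546) · 6 = 291√1546/3865 ≈ 2.96 m/s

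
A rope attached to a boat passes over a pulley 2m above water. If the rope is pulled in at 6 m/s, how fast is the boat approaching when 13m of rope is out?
26√165/55 ≈ 6.072 m/s

rope² = x² + 2²
x = √(13² - 2²) = √165
dx/dt = (rope/x) · d(rope)/dt = (13/√165) · (-6) = -26√165/55 m/s
The boat approaches at 26√165/55 ≈ 6.072 m/s.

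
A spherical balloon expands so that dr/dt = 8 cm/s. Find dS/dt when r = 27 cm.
1728π cm²/s

S = 4πr²
dS/dt = dS/dr · dr/dt = 8πr · 8
At r = 27: dS/dt = 1728π cm²/s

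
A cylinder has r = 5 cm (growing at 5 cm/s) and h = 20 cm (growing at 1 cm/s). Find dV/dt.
1025π cm³/s

V = πr²h
dV/dt = 2πrh·dr/dt + πr²·dh/dt
= 2π(5)(20)(5) + π(5)²(1)
= 1025π cm³/s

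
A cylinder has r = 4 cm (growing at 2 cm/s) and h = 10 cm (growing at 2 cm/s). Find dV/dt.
192π cm³/s

V = πr²h
dV/dt = 2πrh·dr/dt + πr²·dh/dt
= 2π(4)(10)(2) + π(4)²(2)
= 192π cm³/s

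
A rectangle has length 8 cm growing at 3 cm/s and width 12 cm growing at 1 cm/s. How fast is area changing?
44 cm²/s

A = lw
dA/dt = w·dl/dt + l·dw/dt = 12·3 + 8·1 = 44 cm²/s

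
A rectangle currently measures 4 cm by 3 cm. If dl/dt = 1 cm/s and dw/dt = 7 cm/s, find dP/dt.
16 cm/s

P = 2(l + w)
dP/dt = 2(dl/dt + dw/dt) = 2(1 + 7) = 16 cm/s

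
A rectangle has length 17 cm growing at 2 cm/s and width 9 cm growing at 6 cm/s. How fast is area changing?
120 cm²/s

A = lw
dA/dt = w·dl/dt + l·dw/dt = 9·2 + 17·6 = 120 cm²/s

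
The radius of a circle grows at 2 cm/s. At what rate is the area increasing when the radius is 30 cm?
120π cm²/s

A = πr²
dA/dt = 2πr · dr/dt = 2π(30)(2) = 120π cm²/s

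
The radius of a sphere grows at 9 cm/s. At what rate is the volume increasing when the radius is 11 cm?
4356π cm³/s

V = (4/3)πr³
dV/dt = dV/dr · dr/dt = 4πr² · 9
At r = 11: dV/dt = 4356π cm³/s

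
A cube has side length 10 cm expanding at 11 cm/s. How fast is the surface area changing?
1320 cm²/s

A = 6s²
dA/dt = 12s · ds/dt = 12·10·11 = 1320 cm²/s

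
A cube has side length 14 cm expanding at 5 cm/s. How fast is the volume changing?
2940 cm³/s

V = s³
dV/dt = 3s² · ds/dt = 3·14²·5 = 2940 cm³/s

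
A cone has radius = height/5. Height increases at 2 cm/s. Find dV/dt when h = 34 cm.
2312π/25 cm³/s

V = (1/3)π(h/5)²h = πh³/75
dV/dt = πh²/25 · 2
At h = 34: dV/dt = 2312π/25 cm³/s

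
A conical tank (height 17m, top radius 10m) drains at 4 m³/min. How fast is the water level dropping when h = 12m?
289/(3600π) ≈ 0.02555 m/min

r/h = 10/17, so r = (10/17)h
V = (1/3)πr²h = (1/3)π((10/17)h)²h = (100/867)πh³
dV/dh = (100/289)πh²
dh/dt = (dV/dt)/(dV/dh) = -4/((100/289)π·12²) = -289/(3600π) m/min
The level is dropping at 289/(3600π) ≈ 0.02555 m/min.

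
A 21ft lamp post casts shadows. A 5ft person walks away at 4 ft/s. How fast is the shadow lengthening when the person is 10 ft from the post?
5/4 ft/s

By similar triangles: 21/(x+s) = 5/s
Solving: s = 5x/16
ds/dt = 5/16 · dx/dt = 5/16 · 4 = 5/4 ft/s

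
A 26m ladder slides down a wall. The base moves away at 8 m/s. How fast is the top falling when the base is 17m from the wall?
136√43/129 ≈ 6.913 m/s

x² + y² = 26²
2x·dx/dt + 2y·dy/dt = 0
dy/dt = -x/y · dx/dt = -17/(3√43) · 8 = -136√43/129 m/s
The top is descending at 136√43/129 ≈ 6.913 m/s.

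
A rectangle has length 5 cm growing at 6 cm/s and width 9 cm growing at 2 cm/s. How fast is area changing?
64 cm²/s

A = lw
dA/dt = w·dl/dt + l·dw/dt = 9·6 + 5·2 = 64 cm²/s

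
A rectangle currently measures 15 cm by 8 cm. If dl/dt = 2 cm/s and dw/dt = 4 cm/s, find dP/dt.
12 cm/s

P = 2(l + w)
dP/dt = 2(dl/dt + dw/dt) = 2(2 + 4) = 12 cm/s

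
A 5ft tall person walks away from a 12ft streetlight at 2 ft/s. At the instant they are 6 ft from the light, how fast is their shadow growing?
10/7 ft/s

By similar triangles: 12/(x+s) = 5/s
Solving: s = 5x/7
ds/dt = 5/7 · dx/dt = 5/7 · 2 = 10/7 ft/s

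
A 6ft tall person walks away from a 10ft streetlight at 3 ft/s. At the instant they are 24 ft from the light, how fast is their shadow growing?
9/2 ft/s

By similar triangles: 10/(x+s) = 6/s
Solving: s = 6x/4
ds/dt = 6/4 · dx/dt = 3/2 · 3 = 9/2 ft/s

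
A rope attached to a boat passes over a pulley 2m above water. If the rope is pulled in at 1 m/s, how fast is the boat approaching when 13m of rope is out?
13√165/165 ≈ 1.012 m/s

rope² = x² + 2²
x = √(13² - 2²) = √165
dx/dt = (rope/x) · d(rope)/dt = (13/√165) · (-1) = -13√165/165 m/s
The boat approaches at 13√165/165 ≈ 1.012 m/s.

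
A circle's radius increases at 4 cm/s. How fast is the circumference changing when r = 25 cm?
8π cm/s

C = 2πr
dC/dt = 2π · dr/dt = 2π · 4 = 8π cm/s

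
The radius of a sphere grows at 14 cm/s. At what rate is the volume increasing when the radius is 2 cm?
224π cm³/s

V = (4/3)πr³
dV/dt = dV/dr · dr/dt = 4πr² · 14
At r = 2: dV/dt = 224π cm³/s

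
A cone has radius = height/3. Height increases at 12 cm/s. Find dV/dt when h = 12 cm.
192π cm³/s

V = (1/3)π(h/3)²h = πh³/27
dV/dt = πh²/9 · 12
At h = 12: dV/dt = 192π cm³/s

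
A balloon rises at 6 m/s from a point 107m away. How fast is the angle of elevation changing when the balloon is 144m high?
0.019947 rad/s

tan(θ) = y/107
sec²(θ) · dθ/dt = (1/107) · dy/dt
dθ/dt = cos²(θ)/107 · 6 = 107/(107² + 144²) · 6
dθ/dt = 0.019947 rad/s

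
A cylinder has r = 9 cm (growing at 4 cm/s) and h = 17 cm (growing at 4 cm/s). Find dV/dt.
1548π cm³/s

V = πr²h
dV/dt = 2πrh·dr/dt + πr²·dh/dt
= 2π(9)(17)(4) + π(9)²(4)
= 1548π cm³/s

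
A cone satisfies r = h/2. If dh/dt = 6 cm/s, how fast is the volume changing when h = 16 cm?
384π cm³/s

V = (1/3)π(h/2)²h = πh³/12
dV/dt = πh²/4 · 6
At h = 16: dV/dt = 384π cm³/s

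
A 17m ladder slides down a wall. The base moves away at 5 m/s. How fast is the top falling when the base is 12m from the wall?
12√145/29 ≈ 4.983 m/s

x² + y² = 17²
2x·dx/dt + 2y·dy/dt = 0
dy/dt = -x/y · dx/dt = -12/√145 · 5 = -12√145/29 m/s
The top is descending at 12√145/29 ≈ 4.983 m/s.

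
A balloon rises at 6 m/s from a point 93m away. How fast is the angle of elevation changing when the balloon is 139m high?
0.01995 rad/s

tan(θ) = y/93
sec²(θ) · dθ/dt = (1/93) · dy/dt
dθ/dt = cos²(θ)/93 · 6 = 93/(93² + 139²) · 6
dθ/dt = 0.01995 rad/s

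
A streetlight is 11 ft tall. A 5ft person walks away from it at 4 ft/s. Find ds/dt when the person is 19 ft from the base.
10/3 ft/s

By similar triangles: 11/(x+s) = 5/s
Solving: s = 5x/6
ds/dt = 5/6 · dx/dt = 5/6 · 4 = 10/3 ft/s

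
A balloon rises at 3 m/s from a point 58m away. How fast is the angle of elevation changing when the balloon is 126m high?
0.009044 rad/s

tan(θ) = y/58
sec²(θ) · dθ/dt = (1/58) · dy/dt
dθ/dt = cos²(θ)/58 · 3 = 58/(58² + 126²) · 3
dθ/dt = 0.009044 rad/s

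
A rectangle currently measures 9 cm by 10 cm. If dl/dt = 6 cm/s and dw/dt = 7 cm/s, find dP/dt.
26 cm/s

P = 2(l + w)
dP/dt = 2(dl/dt + dw/dt) = 2(6 + 7) = 26 cm/s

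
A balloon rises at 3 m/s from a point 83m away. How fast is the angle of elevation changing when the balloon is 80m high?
0.018737 rad/s

tan(θ) = y/83
sec²(θ) · dθ/dt = (1/83) · dy/dt
dθ/dt = cos²(θ)/83 · 3 = 83/(83² + 80²) · 3
dθ/dt = 0.018737 rad/s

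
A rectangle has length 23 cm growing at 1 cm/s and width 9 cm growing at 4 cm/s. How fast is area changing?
101 cm²/s

A = lw
dA/dt = w·dl/dt + l·dw/dt = 9·1 + 23·4 = 101 cm²/s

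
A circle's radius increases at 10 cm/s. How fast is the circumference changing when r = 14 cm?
20π cm/s

C = 2πr
dC/dt = 2π · dr/dt = 2π · 10 = 20π cm/s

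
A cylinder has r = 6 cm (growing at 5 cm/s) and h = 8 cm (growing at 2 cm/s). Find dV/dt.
552π cm³/s

V = πr²h
dV/dt = 2πrh·dr/dt + πr²·dh/dt
= 2π(6)(8)(5) + π(6)²(2)
= 552π cm³/s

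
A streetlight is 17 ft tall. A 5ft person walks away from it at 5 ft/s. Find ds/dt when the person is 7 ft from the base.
25/12 ft/s

By similar triangles: 17/(x+s) = 5/s
Solving: s = 5x/12
ds/dt = 5/12 · dx/dt = 5/12 · 5 = 25/12 ft/s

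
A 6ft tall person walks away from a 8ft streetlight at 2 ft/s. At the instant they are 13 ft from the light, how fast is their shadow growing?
6 ft/s

By similar triangles: 8/(x+s) = 6/s
Solving: s = 6x/2
ds/dt = 6/2 · dx/dt = 3 · 2 = 6 ft/s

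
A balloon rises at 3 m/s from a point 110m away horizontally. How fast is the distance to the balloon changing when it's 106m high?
159√5834/5834 ≈ 2.082 m/s

z² = 110² + y²
z = √(110² + 106²) = 2√5834
dz/dt = y/z · dy/dt = 106/(2√5834) · 3 = 159√5834/5834 ≈ 2.082 m/s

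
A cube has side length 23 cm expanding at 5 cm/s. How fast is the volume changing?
7935 cm³/s

V = s³
dV/dt = 3s² · ds/dt = 3·23²·5 = 7935 cm³/s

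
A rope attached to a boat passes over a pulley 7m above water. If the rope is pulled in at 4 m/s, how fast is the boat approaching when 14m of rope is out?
8√3/3 ≈ 4.619 m/s

rope² = x² + 7²
x = √(14² - 7²) = 7√3
dx/dt = (rope/x) · d(rope)/dt = (14/(7√3)) · (-4) = -8√3/3 m/s
The boat approaches at 8√3/3 ≈ 4.619 m/s.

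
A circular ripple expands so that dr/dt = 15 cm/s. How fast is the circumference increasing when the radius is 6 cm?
30π cm/s

C = 2πr
dC/dt = 2π · dr/dt = 2π · 15 = 30π cm/s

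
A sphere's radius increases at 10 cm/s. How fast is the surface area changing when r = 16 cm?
1280π cm²/s

S = 4πr²
dS/dt = dS/dr · dr/dt = 8πr · 10
At r = 16: dS/dt = 1280π cm²/s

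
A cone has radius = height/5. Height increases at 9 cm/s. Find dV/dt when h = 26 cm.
6084π/25 cm³/s

V = (1/3)π(h/5)²h = πh³/75
dV/dt = πh²/25 · 9
At h = 26: dV/dt = 6084π/25 cm³/s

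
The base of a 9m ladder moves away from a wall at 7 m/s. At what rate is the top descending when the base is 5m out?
5√14/4 ≈ 4.677 m/s

x² + y² = 9²
2x·dx/dt + 2y·dy/dt = 0
dy/dt = -x/y · dx/dt = -5/(2√14) · 7 = -5√14/4 m/s
The top is descending at 5√14/4 ≈ 4.677 m/s.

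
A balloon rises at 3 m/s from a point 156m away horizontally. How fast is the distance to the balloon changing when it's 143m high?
33√265/265 ≈ 2.027 m/s

z² = 156² + y²
z = √(156² + 143²) = 13√265
dz/dt = y/z · dy/dt = 143/(13√265) · 3 = 33√265/265 ≈ 2.027 m/s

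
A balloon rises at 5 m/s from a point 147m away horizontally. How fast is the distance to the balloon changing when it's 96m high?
32√137/137 ≈ 2.734 m/s

z² = 147² + y²
z = √(147² + 96²) = 15√137
dz/dt = y/z · dy/dt = 96/(15√137) · 5 = 32√137/137 ≈ 2.734 m/s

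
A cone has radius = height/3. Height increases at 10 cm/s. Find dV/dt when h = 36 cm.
1440π cm³/s

V = (1/3)π(h/3)²h = πh³/27
dV/dt = πh²/9 · 10
At h = 36: dV/dt = 1440π cm³/s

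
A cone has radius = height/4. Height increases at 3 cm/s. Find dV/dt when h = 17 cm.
867π/16 cm³/s

V = (1/3)π(h/4)²h = πh³/48
dV/dt = πh²/16 · 3
At h = 17: dV/dt = 867π/16 cm³/s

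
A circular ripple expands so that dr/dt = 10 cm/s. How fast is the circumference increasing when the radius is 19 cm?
20π cm/s

C = 2πr
dC/dt = 2π · dr/dt = 2π · 10 = 20π cm/s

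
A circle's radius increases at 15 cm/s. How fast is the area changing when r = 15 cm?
450π cm²/s

A = πr²
dA/dt = 2πr · dr/dt = 2π(15)(15) = 450π cm²/s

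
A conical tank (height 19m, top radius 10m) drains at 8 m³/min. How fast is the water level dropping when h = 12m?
361/(1800π) ≈ 0.06384 m/min

r/h = 10/19, so r = (10/19)h
V = (1/3)πr²h = (1/3)π((10/19)h)²h = (100/1083)πh³
dV/dh = (100/361)πh²
dh/dt = (dV/dt)/(dV/dh) = -8/((100/361)π·12²) = -361/(1800π) m/min
The level is dropping at 361/(1800π) ≈ 0.06384 m/min.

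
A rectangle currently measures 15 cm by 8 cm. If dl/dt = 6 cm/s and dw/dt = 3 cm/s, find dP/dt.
18 cm/s

P = 2(l + w)
dP/dt = 2(dl/dt + dw/dt) = 2(6 + 3) = 18 cm/s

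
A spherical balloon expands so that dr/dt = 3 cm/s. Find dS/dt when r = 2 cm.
48π cm²/s

S = 4πr²
dS/dt = dS/dr · dr/dt = 8πr · 3
At r = 2: dS/dt = 48π cm²/s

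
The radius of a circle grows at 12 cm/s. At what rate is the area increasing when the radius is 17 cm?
408π cm²/s

A = πr²
dA/dt = 2πr · dr/dt = 2π(17)(12) = 408π cm²/s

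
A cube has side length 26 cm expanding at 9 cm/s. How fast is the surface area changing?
2808 cm²/s

A = 6s²
dA/dt = 12s · ds/dt = 12·26·9 = 2808 cm²/s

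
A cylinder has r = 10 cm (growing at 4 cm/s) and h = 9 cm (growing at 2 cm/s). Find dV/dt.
920π cm³/s

V = πr²h
dV/dt = 2πrh·dr/dt + πr²·dh/dt
= 2π(10)(9)(4) + π(10)²(2)
= 920π cm³/s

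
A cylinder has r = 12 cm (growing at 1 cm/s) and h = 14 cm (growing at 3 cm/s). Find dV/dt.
768π cm³/s

V = πr²h
dV/dt = 2πrh·dr/dt + πr²·dh/dt
= 2π(12)(14)(1) + π(12)²(3)
= 768π cm³/s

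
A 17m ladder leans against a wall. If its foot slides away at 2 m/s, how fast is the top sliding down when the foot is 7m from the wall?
7√15/30 ≈ 0.9037 m/s

x² + y² = 17²
2x·dx/dt + 2y·dy/dt = 0
dy/dt = -x/y · dx/dt = -7/(4√15) · 2 = -7√15/30 m/s
The top is descending at 7√15/30 ≈ 0.9037 m/s.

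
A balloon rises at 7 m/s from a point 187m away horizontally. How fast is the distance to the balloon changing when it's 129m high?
903√51610/51610 ≈ 3.975 m/s

z² = 187² + y²
z = √(187² + 129²) = √51610
dz/dt = y/z · dy/dt = 129/√51610 · 7 = 903√51610/51610 ≈ 3.975 m/s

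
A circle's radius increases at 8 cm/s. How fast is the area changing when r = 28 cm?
448π cm²/s

A = πr²
dA/dt = 2πr · dr/dt = 2π(28)(8) = 448π cm²/s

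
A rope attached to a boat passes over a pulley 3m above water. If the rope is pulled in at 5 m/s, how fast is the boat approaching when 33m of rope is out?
11√30/12 ≈ 5.021 m/s

rope² = x² + 3²
x = √(33² - 3²) = 6√30
dx/dt = (rope/x) · d(rope)/dt = (33/(6√30)) · (-5) = -11√30/12 m/s
The boat approaches at 11√30/12 ≈ 5.021 m/s.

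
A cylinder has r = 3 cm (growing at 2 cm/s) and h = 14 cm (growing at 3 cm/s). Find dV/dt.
195π cm³/s

V = πr²h
dV/dt = 2πrh·dr/dt + πr²·dh/dt
= 2π(3)(14)(2) + π(3)²(3)
= 195π cm³/s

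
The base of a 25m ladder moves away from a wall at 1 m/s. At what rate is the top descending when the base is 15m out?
3/4 = 0.75 m/s

x² + y² = 25²
2x·dx/dt + 2y·dy/dt = 0
dy/dt = -x/y · dx/dt = -15/20 · 1 = -3/4 m/s
The top is descending at 3/4 = 0.75 m/s.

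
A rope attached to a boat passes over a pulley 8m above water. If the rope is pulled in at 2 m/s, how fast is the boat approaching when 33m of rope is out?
66√41/205 ≈ 2.061 m/s

rope² = x² + 8²
x = √(33² - 8²) = 5√41
dx/dt = (rope/x) · d(rope)/dt = (33/(5√41)) · (-2) = -66√41/205 m/s
The boat approaches at 66√41/205 ≈ 2.061 m/s.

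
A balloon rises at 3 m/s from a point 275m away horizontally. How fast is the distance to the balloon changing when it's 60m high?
36√3169/3169 ≈ 0.6395 m/s

z² = 275² + y²
z = √(275² + 60²) = 5√3169
dz/dt = y/z · dy/dt = 60/(5√3169) · 3 = 36√3169/3169 ≈ 0.6395 m/s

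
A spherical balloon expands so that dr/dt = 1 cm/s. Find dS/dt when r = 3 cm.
24π cm²/s

S = 4πr²
dS/dt = dS/dr · dr/dt = 8πr · 1
At r = 3: dS/dt = 24π cm²/s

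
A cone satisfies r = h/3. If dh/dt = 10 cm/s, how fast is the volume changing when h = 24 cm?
640π cm³/s

V = (1/3)π(h/3)²h = πh³/27
dV/dt = πh²/9 · 10
At h = 24: dV/dt = 640π cm³/s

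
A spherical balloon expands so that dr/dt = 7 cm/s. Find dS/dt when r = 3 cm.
168π cm²/s

S = 4πr²
dS/dt = dS/dr · dr/dt = 8πr · 7
At r = 3: dS/dt = 168π cm²/s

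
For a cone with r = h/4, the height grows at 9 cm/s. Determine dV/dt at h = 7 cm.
441π/16 cm³/s

V = (1/3)π(h/4)²h = πh³/48
dV/dt = πh²/16 · 9
At h = 7: dV/dt = 441π/16 cm³/s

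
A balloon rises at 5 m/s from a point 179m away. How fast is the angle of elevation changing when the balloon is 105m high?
0.020782 rad/s

tan(θ) = y/179
sec²(θ) · dθ/dt = (1/179) · dy/dt
dθ/dt = cos²(θ)/179 · 5 = 179/(179² + 105²) · 5
dθ/dt = 0.020782 rad/s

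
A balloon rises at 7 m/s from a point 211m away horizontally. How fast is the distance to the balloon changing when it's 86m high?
602√51917/51917 ≈ 2.642 m/s

z² = 211² + y²
z = √(211² + 86²) = √51917
dz/dt = y/z · dy/dt = 86/√51917 · 7 = 602√51917/51917 ≈ 2.642 m/s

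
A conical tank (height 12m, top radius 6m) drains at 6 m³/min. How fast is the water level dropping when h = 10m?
6/(25π) ≈ 0.07639 m/min

r/h = 6/12, so r = (1/2)h
V = (1/3)πr²h = (1/3)π((1/2)h)²h = (1/12)πh³
dV/dh = (1/4)πh²
dh/dt = (dV/dt)/(dV/dh) = -6/((1/4)π·10²) = -6/(25π) m/min
The level is dropping at 6/(25π) ≈ 0.07639 m/min.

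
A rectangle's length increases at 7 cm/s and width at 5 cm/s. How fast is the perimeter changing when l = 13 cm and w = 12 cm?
24 cm/s

P = 2(l + w)
dP/dt = 2(dl/dt + dw/dt) = 2(7 + 5) = 24 cm/s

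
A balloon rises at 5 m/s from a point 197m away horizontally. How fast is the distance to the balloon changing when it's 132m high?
660√56233/56233 ≈ 2.783 m/s

z² = 197² + y²
z = √(197² + 132²) = √56233
dz/dt = y/z · dy/dt = 132/√56233 · 5 = 660√56233/56233 ≈ 2.783 m/s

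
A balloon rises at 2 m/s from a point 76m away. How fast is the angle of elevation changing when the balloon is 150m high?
0.005376 rad/s

tan(θ) = y/76
sec²(θ) · dθ/dt = (1/76) · dy/dt
dθ/dt = cos²(θ)/76 · 2 = 76/(76² + 150²) · 2
dθ/dt = 0.005376 rad/s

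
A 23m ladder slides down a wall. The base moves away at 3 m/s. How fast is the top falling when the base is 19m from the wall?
19√42/28 ≈ 4.398 m/s

x² + y² = 23²
2x·dx/dt + 2y·dy/dt = 0
dy/dt = -x/y · dx/dt = -19/(2√42) · 3 = -19√42/28 m/s
The top is descending at 19√42/28 ≈ 4.398 m/s.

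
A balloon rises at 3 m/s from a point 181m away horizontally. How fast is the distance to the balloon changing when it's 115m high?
345√45986/45986 ≈ 1.609 m/s

z² = 181² + y²
z = √(181² + 115²) = √45986
dz/dt = y/z · dy/dt = 115/√45986 · 3 = 345√45986/45986 ≈ 1.609 m/s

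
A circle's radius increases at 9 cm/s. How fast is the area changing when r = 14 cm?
252π cm²/s

A = πr²
dA/dt = 2πr · dr/dt = 2π(14)(9) = 252π cm²/s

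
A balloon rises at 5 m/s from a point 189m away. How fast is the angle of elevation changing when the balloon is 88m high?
0.021742 rad/s

tan(θ) = y/189
sec²(θ) · dθ/dt = (1/189) · dy/dt
dθ/dt = cos²(θ)/189 · 5 = 189/(189² + 88²) · 5
dθ/dt = 0.021742 rad/s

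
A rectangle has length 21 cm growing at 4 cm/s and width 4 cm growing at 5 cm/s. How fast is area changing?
121 cm²/s

A = lw
dA/dt = w·dl/dt + l·dw/dt = 4·4 + 21·5 = 121 cm²/s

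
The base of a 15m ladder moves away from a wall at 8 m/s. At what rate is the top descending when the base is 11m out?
22√26/13 ≈ 8.629 m/s

x² + y² = 15²
2x·dx/dt + 2y·dy/dt = 0
dy/dt = -x/y · dx/dt = -11/(2√26) · 8 = -22√26/13 m/s
The top is descending at 22√26/13 ≈ 8.629 m/s.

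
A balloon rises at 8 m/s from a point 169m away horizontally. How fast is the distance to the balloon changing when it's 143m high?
44√290/145 ≈ 5.168 m/s

z² = 169² + y²
z = √(169² + 143²) = 13√290
dz/dt = y/z · dy/dt = 143/(13√290) · 8 = 44√290/145 ≈ 5.168 m/s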